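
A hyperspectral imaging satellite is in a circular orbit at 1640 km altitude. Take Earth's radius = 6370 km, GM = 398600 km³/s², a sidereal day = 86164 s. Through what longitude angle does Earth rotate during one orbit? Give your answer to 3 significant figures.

29.8°

Semi-major axis a = 6370 + 1640 = 8010 km. Period T = 2π√(a³/μ) = 2π√(8010³/398600) = 7134.4 s = 118.91 min.
During one orbit Earth rotates (7134.4 / 86164) × 360° = 29.81°.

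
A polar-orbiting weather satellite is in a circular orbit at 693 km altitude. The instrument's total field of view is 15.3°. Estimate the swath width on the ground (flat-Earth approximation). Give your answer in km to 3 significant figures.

186 km

Half-angle = 15.3°/2 = 7.65°.
Swath width ≈ 2h·tan(θ/2) = 2 × 693 × tan(7.65°) = 186.2 km.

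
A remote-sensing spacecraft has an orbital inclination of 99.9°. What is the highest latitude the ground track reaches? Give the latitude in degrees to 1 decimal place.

80.1°

Retrograde orbit: the ground track reaches ±(180° − i) = ±(180 − 99.9) = ±80.1°.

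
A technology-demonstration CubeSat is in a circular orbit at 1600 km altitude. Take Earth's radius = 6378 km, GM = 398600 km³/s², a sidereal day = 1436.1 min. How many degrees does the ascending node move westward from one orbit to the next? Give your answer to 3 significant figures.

29.6°

Semi-major axis a = 6378 + 1600 = 7978 km. Period T = 2π√(a³/μ) = 2π√(7978³/398600) = 7091.7 s = 118.20 min.
During one orbit Earth rotates (7091.7 / 86166) × 360° = 29.63°.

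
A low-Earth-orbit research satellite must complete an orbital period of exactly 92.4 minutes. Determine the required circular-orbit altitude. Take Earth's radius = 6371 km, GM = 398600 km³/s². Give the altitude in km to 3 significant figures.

T = 92.4 min = 5544.0 s.
From T = 2π√(a³/μ): a = (μ T²/4π²)^(1/3) = (398600 × 5544.0² / 4π²)^(1/3) = 6770 km.
Altitude h = a − R = 6770 − 6371 = 399 km.

399 km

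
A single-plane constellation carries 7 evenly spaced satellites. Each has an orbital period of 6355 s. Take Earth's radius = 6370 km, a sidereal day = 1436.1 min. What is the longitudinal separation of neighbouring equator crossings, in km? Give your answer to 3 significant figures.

Single-satellite node shift = (6355.0/86166) × 360° = 26.55°.
With 7 satellites evenly phased, successive equator crossings are 26.55/7 = 3.793° apart.
That is 3.793 × 111.2 = 422 km at the equator.

422 km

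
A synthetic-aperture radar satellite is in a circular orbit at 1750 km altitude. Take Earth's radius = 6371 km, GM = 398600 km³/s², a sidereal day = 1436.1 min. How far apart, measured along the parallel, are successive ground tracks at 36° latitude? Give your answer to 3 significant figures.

2740 km

Semi-major axis a = 6371 + 1750 = 8121 km. Period T = 2π√(a³/μ) = 2π√(8121³/398600) = 7283.3 s = 121.39 min.
Node shift per orbit = (7283.3/86166) × 360° = 30.43°.
Equatorial spacing = 30.43 × 111.2 km/° = 3384 km.
At 36° latitude, spacing = 3384 × cos(36°) = 2737 km.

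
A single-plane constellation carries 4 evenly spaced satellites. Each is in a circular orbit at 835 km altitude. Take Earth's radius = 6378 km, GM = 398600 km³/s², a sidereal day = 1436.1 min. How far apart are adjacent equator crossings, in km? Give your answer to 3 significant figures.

Semi-major axis a = 6378 + 835 = 7213 km. Period T = 2π√(a³/μ) = 2π√(7213³/398600) = 6096.6 s = 101.61 min.
Single-satellite node shift = (6096.6/86166) × 360° = 25.47°.
With 4 satellites evenly phased, successive equator crossings are 25.47/4 = 6.368° apart.
That is 6.368 × 111.3 = 709 km at the equator.

709 km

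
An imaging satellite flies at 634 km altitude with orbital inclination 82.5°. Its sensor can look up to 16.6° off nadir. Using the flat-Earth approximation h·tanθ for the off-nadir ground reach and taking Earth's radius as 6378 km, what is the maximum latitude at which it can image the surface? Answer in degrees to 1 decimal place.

84.2°

For a prograde orbit the ground track reaches latitude ±i = ±82.5°.
Sensor half-swath on the ground ≈ 634·tan(16.6°) = 189 km = 1.70° of latitude.
Maximum observable latitude ≈ 82.5 + 1.70 = 84.2°.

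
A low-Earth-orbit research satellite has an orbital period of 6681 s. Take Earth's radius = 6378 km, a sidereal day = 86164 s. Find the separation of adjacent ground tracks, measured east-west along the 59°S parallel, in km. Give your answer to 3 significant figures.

Node shift per orbit = (6681.0/86164) × 360° = 27.91°.
Equatorial spacing = 27.91 × 111.3 km/° = 3107 km.
At 59° latitude, spacing = 3107 × cos(59°) = 1600 km.

1600 km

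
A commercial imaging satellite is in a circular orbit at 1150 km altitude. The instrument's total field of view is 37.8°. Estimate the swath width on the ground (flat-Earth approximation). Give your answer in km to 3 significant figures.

787 km

Half-angle = 37.8°/2 = 18.9°.
Swath width ≈ 2h·tan(θ/2) = 2 × 1150 × tan(18.9°) = 787.5 km.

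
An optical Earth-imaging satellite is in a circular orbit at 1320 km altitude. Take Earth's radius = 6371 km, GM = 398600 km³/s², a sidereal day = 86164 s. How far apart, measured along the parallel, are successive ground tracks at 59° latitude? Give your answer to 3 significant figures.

Semi-major axis a = 6371 + 1320 = 7691 km. Period T = 2π√(a³/μ) = 2π√(7691³/398600) = 6712.5 s = 111.88 min.
Node shift per orbit = (6712.5/86164) × 360° = 28.05°.
Equatorial spacing = 28.05 × 111.2 km/° = 3119 km.
At 59° latitude, spacing = 3119 × cos(59°) = 1606 km.

1610 km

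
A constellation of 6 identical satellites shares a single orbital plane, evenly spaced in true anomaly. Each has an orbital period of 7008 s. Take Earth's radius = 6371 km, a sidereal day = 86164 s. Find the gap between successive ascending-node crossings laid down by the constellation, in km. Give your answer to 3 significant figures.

543 km

Single-satellite node shift = (7008.0/86164) × 360° = 29.28°.
With 6 satellites evenly phased, successive equator crossings are 29.28/6 = 4.880° apart.
That is 4.880 × 111.2 = 543 km at the equator.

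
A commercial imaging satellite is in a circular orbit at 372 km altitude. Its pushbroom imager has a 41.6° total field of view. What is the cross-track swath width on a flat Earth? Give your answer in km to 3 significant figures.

283 km

Half-angle = 41.6°/2 = 20.8°.
Swath width ≈ 2h·tan(θ/2) = 2 × 372 × tan(20.8°) = 282.6 km.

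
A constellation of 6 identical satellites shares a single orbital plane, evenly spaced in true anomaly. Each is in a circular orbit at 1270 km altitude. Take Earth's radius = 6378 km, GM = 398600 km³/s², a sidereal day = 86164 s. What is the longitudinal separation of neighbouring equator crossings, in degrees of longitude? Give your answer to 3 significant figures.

Semi-major axis a = 6378 + 1270 = 7648 km. Period T = 2π√(a³/μ) = 2π√(7648³/398600) = 6656.3 s = 110.94 min.
Single-satellite node shift = (6656.3/86164) × 360° = 27.81°.
With 6 satellites evenly phased, successive equator crossings are 27.81/6 = 4.635° apart.

4.64°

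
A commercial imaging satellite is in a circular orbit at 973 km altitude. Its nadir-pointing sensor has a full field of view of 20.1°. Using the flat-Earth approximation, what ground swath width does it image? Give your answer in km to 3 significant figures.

345 km

Half-angle = 20.1°/2 = 10.05°.
Swath width ≈ 2h·tan(θ/2) = 2 × 973 × tan(10.05°) = 344.9 km.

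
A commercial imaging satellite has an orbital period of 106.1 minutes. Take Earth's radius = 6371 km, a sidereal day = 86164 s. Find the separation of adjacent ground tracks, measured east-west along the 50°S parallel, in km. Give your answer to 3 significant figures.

T = 106.1 min = 6366.0 s.
Node shift per orbit = (6366.0/86164) × 360° = 26.60°.
Equatorial spacing = 26.60 × 111.2 km/° = 2958 km.
At 50° latitude, spacing = 2958 × cos(50°) = 1901 km.

1900 km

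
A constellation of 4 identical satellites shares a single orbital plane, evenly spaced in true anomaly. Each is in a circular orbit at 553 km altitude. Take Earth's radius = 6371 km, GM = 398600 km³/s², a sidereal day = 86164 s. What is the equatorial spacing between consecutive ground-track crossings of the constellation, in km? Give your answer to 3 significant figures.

666 km

Semi-major axis a = 6371 + 553 = 6924 km. Period T = 2π√(a³/μ) = 2π√(6924³/398600) = 5733.9 s = 95.56 min.
Single-satellite node shift = (5733.9/86164) × 360° = 23.96°.
With 4 satellites evenly phased, successive equator crossings are 23.96/4 = 5.989° apart.
That is 5.989 × 111.2 = 666 km at the equator.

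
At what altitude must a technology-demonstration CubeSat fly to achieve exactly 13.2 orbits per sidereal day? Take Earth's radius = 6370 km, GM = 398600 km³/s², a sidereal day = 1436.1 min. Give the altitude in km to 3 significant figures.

Required period T = 86166 / 13.2 = 6527.7 s.
From T = 2π√(a³/μ): a = (μ T²/4π²)^(1/3) = (398600 × 6527.7² / 4π²)^(1/3) = 7549 km.
Altitude h = a − R = 7549 − 6370 = 1179 km.

1180 km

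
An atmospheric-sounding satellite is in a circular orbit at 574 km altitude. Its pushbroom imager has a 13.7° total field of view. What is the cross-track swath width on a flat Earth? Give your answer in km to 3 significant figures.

138 km

Half-angle = 13.7°/2 = 6.85°.
Swath width ≈ 2h·tan(θ/2) = 2 × 574 × tan(6.85°) = 137.9 km.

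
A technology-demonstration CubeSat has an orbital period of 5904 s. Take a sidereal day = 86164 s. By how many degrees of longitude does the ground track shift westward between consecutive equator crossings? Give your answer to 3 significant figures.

24.7°

During one orbit Earth rotates (5904.0 / 86164) × 360° = 24.67°.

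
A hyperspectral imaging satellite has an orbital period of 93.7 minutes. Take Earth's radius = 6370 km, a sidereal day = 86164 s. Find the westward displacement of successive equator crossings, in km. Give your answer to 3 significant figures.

T = 93.7 min = 5622.0 s.
During one orbit Earth rotates (5622.0 / 86164) × 360° = 23.49°.
At the equator that is 23.49° × (2π·6370/360) km/° = 23.49 × 111.2 = 2611 km.

2610 km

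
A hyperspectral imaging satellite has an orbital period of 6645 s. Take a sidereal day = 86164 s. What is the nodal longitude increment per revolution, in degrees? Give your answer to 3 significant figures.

27.8°

During one orbit Earth rotates (6645.0 / 86164) × 360° = 27.76°.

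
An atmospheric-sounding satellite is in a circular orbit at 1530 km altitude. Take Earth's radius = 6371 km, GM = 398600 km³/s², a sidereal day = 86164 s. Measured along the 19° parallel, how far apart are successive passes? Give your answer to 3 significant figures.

3070 km

Semi-major axis a = 6371 + 1530 = 7901 km. Period T = 2π√(a³/μ) = 2π√(7901³/398600) = 6989.3 s = 116.49 min.
Node shift per orbit = (6989.3/86164) × 360° = 29.20°.
Equatorial spacing = 29.20 × 111.2 km/° = 3247 km.
At 19° latitude, spacing = 3247 × cos(19°) = 3070 km.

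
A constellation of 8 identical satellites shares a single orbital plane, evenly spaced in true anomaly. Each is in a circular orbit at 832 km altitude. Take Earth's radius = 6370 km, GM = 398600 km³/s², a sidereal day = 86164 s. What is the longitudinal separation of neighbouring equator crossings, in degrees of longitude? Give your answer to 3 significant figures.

Semi-major axis a = 6370 + 832 = 7202 km. Period T = 2π√(a³/μ) = 2π√(7202³/398600) = 6082.6 s = 101.38 min.
Single-satellite node shift = (6082.6/86164) × 360° = 25.41°.
With 8 satellites evenly phased, successive equator crossings are 25.41/8 = 3.177° apart.

3.18°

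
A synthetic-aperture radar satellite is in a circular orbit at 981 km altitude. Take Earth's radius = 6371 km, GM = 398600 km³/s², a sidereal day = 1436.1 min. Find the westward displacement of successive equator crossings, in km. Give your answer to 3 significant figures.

2910 km

Semi-major axis a = 6371 + 981 = 7352 km. Period T = 2π√(a³/μ) = 2π√(7352³/398600) = 6273.6 s = 104.56 min.
During one orbit Earth rotates (6273.6 / 86166) × 360° = 26.21°.
At the equator that is 26.21° × (2π·6371/360) km/° = 26.21 × 111.2 = 2915 km.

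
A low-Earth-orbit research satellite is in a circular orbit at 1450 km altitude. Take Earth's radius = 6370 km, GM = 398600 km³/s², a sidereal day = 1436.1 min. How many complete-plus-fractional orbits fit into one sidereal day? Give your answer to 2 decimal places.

12.52

Semi-major axis a = 6370 + 1450 = 7820 km. Period T = 2π√(a³/μ) = 2π√(7820³/398600) = 6882.1 s = 114.70 min.
Orbits per sidereal day = 86166 / 6882.1 = 12.520.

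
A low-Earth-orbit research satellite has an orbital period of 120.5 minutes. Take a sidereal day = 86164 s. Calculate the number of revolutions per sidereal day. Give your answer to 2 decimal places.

T = 120.5 min = 7230.0 s.
Orbits per sidereal day = 86164 / 7230.0 = 11.918.

11.92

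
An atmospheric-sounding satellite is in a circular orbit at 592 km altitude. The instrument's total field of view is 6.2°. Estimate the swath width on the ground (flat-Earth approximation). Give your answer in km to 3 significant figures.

64.1 km

Half-angle = 6.2°/2 = 3.1°.
Swath width ≈ 2h·tan(θ/2) = 2 × 592 × tan(3.1°) = 64.1 km.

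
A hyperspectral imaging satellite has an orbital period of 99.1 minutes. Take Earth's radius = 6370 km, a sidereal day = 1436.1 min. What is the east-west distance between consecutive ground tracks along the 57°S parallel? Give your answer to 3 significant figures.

1500 km

T = 99.1 min = 5946.0 s.
Node shift per orbit = (5946.0/86166) × 360° = 24.84°.
Equatorial spacing = 24.84 × 111.2 km/° = 2762 km.
At 57° latitude, spacing = 2762 × cos(57°) = 1504 km.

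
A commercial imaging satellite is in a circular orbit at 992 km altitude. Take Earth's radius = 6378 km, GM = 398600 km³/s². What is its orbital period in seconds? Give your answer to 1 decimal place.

Semi-major axis a = 6378 + 992 = 7370 km. Period T = 2π√(a³/μ) = 2π√(7370³/398600) = 6296.7 s = 104.94 min.

6296.7 seconds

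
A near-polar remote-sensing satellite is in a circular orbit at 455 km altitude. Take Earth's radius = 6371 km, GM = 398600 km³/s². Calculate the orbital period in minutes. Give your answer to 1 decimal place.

Semi-major axis a = 6371 + 455 = 6826 km. Period T = 2π√(a³/μ) = 2π√(6826³/398600) = 5612.6 s = 93.54 min.

93.5 min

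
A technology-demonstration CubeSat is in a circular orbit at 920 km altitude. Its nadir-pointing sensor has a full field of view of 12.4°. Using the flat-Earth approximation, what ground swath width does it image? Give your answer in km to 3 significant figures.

200 km

Half-angle = 12.4°/2 = 6.2°.
Swath width ≈ 2h·tan(θ/2) = 2 × 920 × tan(6.2°) = 199.9 km.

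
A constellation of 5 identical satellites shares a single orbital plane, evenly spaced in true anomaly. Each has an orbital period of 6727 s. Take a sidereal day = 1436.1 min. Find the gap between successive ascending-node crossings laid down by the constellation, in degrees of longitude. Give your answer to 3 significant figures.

5.62°

Single-satellite node shift = (6727.0/86166) × 360° = 28.11°.
With 5 satellites evenly phased, successive equator crossings are 28.11/5 = 5.621° apart.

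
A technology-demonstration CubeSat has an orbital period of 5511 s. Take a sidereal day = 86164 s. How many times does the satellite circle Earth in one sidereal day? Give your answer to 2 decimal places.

Orbits per sidereal day = 86164 / 5511.0 = 15.635.

15.63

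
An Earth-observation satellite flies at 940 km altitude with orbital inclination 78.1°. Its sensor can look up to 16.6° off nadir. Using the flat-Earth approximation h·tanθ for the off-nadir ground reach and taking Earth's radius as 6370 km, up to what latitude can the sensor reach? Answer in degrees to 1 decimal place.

80.6°

For a prograde orbit the ground track reaches latitude ±i = ±78.1°.
Sensor half-swath on the ground ≈ 940·tan(16.6°) = 280 km = 2.52° of latitude.
Maximum observable latitude ≈ 78.1 + 2.52 = 80.6°.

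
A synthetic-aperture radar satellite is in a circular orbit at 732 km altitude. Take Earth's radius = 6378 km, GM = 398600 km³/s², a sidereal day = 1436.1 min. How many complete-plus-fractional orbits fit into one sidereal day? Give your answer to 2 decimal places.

14.44

Semi-major axis a = 6378 + 732 = 7110 km. Period T = 2π√(a³/μ) = 2π√(7110³/398600) = 5966.4 s = 99.44 min.
Orbits per sidereal day = 86166 / 5966.4 = 14.442.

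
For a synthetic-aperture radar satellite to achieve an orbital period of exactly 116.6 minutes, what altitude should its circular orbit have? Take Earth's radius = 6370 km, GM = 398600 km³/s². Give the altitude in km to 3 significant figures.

T = 116.6 min = 6996.0 s.
From T = 2π√(a³/μ): a = (μ T²/4π²)^(1/3) = (398600 × 6996.0² / 4π²)^(1/3) = 7906 km.
Altitude h = a − R = 7906 − 6370 = 1536 km.

1540 km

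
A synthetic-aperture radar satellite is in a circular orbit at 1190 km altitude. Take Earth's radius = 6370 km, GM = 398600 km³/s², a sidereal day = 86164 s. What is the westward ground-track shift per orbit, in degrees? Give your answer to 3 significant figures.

Semi-major axis a = 6370 + 1190 = 7560 km. Period T = 2π√(a³/μ) = 2π√(7560³/398600) = 6541.7 s = 109.03 min.
During one orbit Earth rotates (6541.7 / 86164) × 360° = 27.33°.

27.3°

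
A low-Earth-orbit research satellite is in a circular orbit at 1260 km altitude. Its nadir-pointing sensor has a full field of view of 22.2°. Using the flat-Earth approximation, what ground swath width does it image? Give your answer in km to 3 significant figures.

Half-angle = 22.2°/2 = 11.1°.
Swath width ≈ 2h·tan(θ/2) = 2 × 1260 × tan(11.1°) = 494.4 km.

494 km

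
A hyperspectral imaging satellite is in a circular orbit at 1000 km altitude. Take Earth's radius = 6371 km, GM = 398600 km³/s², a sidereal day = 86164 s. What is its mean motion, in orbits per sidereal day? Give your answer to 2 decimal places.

Semi-major axis a = 6371 + 1000 = 7371 km. Period T = 2π√(a³/μ) = 2π√(7371³/398600) = 6298.0 s = 104.97 min.
Orbits per sidereal day = 86164 / 6298.0 = 13.681.

13.68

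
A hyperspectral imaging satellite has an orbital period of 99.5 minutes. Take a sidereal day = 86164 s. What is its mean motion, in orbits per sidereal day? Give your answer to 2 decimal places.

T = 99.5 min = 5970.0 s.
Orbits per sidereal day = 86164 / 5970.0 = 14.433.

14.43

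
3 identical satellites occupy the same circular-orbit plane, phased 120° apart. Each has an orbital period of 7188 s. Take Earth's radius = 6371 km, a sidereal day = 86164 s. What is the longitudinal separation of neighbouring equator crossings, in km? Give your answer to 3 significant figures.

1110 km

Single-satellite node shift = (7188.0/86164) × 360° = 30.03°.
With 3 satellites evenly phased, successive equator crossings are 30.03/3 = 10.011° apart.
That is 10.011 × 111.2 = 1113 km at the equator.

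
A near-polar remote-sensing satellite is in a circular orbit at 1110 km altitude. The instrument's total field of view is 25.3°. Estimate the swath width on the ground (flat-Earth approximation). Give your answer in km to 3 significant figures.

Half-angle = 25.3°/2 = 12.65°.
Swath width ≈ 2h·tan(θ/2) = 2 × 1110 × tan(12.65°) = 498.3 km.

498 km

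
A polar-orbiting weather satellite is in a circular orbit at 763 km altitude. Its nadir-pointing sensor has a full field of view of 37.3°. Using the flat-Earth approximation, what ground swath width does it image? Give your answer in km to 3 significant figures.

515 km

Half-angle = 37.3°/2 = 18.65°.
Swath width ≈ 2h·tan(θ/2) = 2 × 763 × tan(18.65°) = 515.0 km.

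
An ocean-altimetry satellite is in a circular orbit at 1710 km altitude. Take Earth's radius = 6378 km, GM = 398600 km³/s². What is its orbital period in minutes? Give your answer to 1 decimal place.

120.6 min

Semi-major axis a = 6378 + 1710 = 8088 km. Period T = 2π√(a³/μ) = 2π√(8088³/398600) = 7238.9 s = 120.65 min.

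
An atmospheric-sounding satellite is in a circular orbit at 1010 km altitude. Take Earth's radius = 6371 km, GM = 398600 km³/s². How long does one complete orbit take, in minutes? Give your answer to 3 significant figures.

105 min

Semi-major axis a = 6371 + 1010 = 7381 km. Period T = 2π√(a³/μ) = 2π√(7381³/398600) = 6310.8 s = 105.18 min.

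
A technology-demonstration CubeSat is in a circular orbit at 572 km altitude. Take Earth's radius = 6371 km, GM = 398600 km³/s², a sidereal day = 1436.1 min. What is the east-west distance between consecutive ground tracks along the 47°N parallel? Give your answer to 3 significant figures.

Semi-major axis a = 6371 + 572 = 6943 km. Period T = 2π√(a³/μ) = 2π√(6943³/398600) = 5757.5 s = 95.96 min.
Node shift per orbit = (5757.5/86166) × 360° = 24.05°.
Equatorial spacing = 24.05 × 111.2 km/° = 2675 km.
At 47° latitude, spacing = 2675 × cos(47°) = 1824 km.

1820 km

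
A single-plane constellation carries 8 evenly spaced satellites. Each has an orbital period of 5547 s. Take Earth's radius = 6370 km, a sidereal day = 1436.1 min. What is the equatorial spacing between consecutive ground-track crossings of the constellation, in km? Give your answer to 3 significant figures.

322 km

Single-satellite node shift = (5547.0/86166) × 360° = 23.18°.
With 8 satellites evenly phased, successive equator crossings are 23.18/8 = 2.897° apart.
That is 2.897 × 111.2 = 322 km at the equator.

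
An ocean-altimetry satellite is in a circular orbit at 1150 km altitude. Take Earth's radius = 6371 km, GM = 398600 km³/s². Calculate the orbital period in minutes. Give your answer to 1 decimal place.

108.2 min

Semi-major axis a = 6371 + 1150 = 7521 km. Period T = 2π√(a³/μ) = 2π√(7521³/398600) = 6491.2 s = 108.19 min.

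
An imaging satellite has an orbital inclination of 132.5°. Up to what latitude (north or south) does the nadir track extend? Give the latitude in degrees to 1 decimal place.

Retrograde orbit: the ground track reaches ±(180° − i) = ±(180 − 132.5) = ±47.5°.

47.5°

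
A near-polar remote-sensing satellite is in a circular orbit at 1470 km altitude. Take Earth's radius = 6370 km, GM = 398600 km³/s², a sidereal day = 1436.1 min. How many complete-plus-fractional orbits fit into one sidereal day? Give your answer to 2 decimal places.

12.47

Semi-major axis a = 6370 + 1470 = 7840 km. Period T = 2π√(a³/μ) = 2π√(7840³/398600) = 6908.5 s = 115.14 min.
Orbits per sidereal day = 86166 / 6908.5 = 12.472.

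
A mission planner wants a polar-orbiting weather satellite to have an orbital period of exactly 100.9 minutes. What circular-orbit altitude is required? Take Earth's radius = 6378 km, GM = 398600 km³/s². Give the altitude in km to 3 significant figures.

801 km

T = 100.9 min = 6054.0 s.
From T = 2π√(a³/μ): a = (μ T²/4π²)^(1/3) = (398600 × 6054.0² / 4π²)^(1/3) = 7179 km.
Altitude h = a − R = 7179 − 6378 = 801 km.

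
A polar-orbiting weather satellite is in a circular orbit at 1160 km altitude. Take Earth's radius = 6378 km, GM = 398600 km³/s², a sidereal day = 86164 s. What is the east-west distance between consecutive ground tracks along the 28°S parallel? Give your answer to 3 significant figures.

2670 km

Semi-major axis a = 6378 + 1160 = 7538 km. Period T = 2π√(a³/μ) = 2π√(7538³/398600) = 6513.2 s = 108.55 min.
Node shift per orbit = (6513.2/86164) × 360° = 27.21°.
Equatorial spacing = 27.21 × 111.3 km/° = 3029 km.
At 28° latitude, spacing = 3029 × cos(28°) = 2675 km.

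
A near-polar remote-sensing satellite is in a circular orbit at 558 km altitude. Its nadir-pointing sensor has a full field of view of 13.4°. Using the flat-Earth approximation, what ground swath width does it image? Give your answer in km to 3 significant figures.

Half-angle = 13.4°/2 = 6.7°.
Swath width ≈ 2h·tan(θ/2) = 2 × 558 × tan(6.7°) = 131.1 km.

131 km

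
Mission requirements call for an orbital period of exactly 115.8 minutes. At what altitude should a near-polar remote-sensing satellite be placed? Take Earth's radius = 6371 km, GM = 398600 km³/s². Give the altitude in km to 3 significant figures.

1500 km

T = 115.8 min = 6948.0 s.
From T = 2π√(a³/μ): a = (μ T²/4π²)^(1/3) = (398600 × 6948.0² / 4π²)^(1/3) = 7870 km.
Altitude h = a − R = 7870 − 6371 = 1499 km.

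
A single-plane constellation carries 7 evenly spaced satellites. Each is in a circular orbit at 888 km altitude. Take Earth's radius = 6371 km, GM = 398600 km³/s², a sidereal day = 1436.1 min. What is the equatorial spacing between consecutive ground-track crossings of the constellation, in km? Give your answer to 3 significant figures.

Semi-major axis a = 6371 + 888 = 7259 km. Period T = 2π√(a³/μ) = 2π√(7259³/398600) = 6155.0 s = 102.58 min.
Single-satellite node shift = (6155.0/86166) × 360° = 25.72°.
With 7 satellites evenly phased, successive equator crossings are 25.72/7 = 3.674° apart.
That is 3.674 × 111.2 = 408 km at the equator.

408 km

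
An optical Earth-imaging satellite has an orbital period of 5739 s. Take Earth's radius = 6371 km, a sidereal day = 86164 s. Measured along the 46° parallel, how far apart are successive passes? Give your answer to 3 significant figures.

1850 km

Node shift per orbit = (5739.0/86164) × 360° = 23.98°.
Equatorial spacing = 23.98 × 111.2 km/° = 2666 km.
At 46° latitude, spacing = 2666 × cos(46°) = 1852 km.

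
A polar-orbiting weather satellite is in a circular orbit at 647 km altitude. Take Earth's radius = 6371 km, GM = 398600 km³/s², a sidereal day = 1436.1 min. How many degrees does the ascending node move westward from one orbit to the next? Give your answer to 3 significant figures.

24.4°

Semi-major axis a = 6371 + 647 = 7018 km. Period T = 2π√(a³/μ) = 2π√(7018³/398600) = 5851.0 s = 97.52 min.
During one orbit Earth rotates (5851.0 / 86166) × 360° = 24.45°.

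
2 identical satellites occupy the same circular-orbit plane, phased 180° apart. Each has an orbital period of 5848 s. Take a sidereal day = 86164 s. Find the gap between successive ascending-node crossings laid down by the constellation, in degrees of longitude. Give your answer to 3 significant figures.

12.2°

Single-satellite node shift = (5848.0/86164) × 360° = 24.43°.
With 2 satellites evenly phased, successive equator crossings are 24.43/2 = 12.217° apart.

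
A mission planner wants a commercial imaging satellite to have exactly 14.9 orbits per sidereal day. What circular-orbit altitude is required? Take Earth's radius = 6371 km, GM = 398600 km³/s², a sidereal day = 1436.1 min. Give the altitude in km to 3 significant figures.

592 km

Required period T = 86166 / 14.9 = 5783.0 s.
From T = 2π√(a³/μ): a = (μ T²/4π²)^(1/3) = (398600 × 5783.0² / 4π²)^(1/3) = 6963 km.
Altitude h = a − R = 6963 − 6371 = 592 km.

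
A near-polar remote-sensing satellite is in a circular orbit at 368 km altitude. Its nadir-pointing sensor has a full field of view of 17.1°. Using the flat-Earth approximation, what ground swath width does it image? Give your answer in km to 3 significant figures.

Half-angle = 17.1°/2 = 8.55°.
Swath width ≈ 2h·tan(θ/2) = 2 × 368 × tan(8.55°) = 110.7 km.

111 km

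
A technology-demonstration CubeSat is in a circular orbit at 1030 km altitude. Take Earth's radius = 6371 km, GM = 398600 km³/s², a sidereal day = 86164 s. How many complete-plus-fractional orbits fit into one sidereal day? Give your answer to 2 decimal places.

13.60

Semi-major axis a = 6371 + 1030 = 7401 km. Period T = 2π√(a³/μ) = 2π√(7401³/398600) = 6336.5 s = 105.61 min.
Orbits per sidereal day = 86164 / 6336.5 = 13.598.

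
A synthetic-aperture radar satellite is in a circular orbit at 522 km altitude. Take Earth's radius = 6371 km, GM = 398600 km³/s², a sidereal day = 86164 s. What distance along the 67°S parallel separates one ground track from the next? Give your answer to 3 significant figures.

Semi-major axis a = 6371 + 522 = 6893 km. Period T = 2π√(a³/μ) = 2π√(6893³/398600) = 5695.4 s = 94.92 min.
Node shift per orbit = (5695.4/86164) × 360° = 23.80°.
Equatorial spacing = 23.80 × 111.2 km/° = 2646 km.
At 67° latitude, spacing = 2646 × cos(67°) = 1034 km.

1030 km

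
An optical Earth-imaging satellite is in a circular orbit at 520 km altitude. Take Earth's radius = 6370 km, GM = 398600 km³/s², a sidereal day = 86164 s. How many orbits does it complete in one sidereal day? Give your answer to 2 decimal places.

Semi-major axis a = 6370 + 520 = 6890 km. Period T = 2π√(a³/μ) = 2π√(6890³/398600) = 5691.7 s = 94.86 min.
Orbits per sidereal day = 86164 / 5691.7 = 15.139.

15.14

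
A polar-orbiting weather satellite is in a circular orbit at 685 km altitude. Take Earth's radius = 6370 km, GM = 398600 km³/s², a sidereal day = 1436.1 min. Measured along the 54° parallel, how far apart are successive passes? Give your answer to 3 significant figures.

1610 km

Semi-major axis a = 6370 + 685 = 7055 km. Period T = 2π√(a³/μ) = 2π√(7055³/398600) = 5897.3 s = 98.29 min.
Node shift per orbit = (5897.3/86166) × 360° = 24.64°.
Equatorial spacing = 24.64 × 111.2 km/° = 2739 km.
At 54° latitude, spacing = 2739 × cos(54°) = 1610 km.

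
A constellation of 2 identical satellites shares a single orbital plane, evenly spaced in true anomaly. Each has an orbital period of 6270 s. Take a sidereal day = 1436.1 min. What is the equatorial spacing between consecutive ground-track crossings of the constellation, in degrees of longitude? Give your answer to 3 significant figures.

Single-satellite node shift = (6270.0/86166) × 360° = 26.20°.
With 2 satellites evenly phased, successive equator crossings are 26.20/2 = 13.098° apart.

13.1°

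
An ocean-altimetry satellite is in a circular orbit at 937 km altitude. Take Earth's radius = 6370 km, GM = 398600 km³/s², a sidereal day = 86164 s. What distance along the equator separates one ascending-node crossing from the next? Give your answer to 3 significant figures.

Semi-major axis a = 6370 + 937 = 7307 km. Period T = 2π√(a³/μ) = 2π√(7307³/398600) = 6216.1 s = 103.60 min.
During one orbit Earth rotates (6216.1 / 86164) × 360° = 25.97°.
At the equator that is 25.97° × (2π·6370/360) km/° = 25.97 × 111.2 = 2887 km.

2890 km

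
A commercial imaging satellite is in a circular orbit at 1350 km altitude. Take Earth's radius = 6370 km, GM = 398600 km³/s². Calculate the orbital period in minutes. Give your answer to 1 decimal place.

112.5 min

Semi-major axis a = 6370 + 1350 = 7720 km. Period T = 2π√(a³/μ) = 2π√(7720³/398600) = 6750.5 s = 112.51 min.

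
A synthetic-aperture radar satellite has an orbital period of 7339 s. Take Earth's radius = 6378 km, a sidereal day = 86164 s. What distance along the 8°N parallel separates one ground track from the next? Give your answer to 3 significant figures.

Node shift per orbit = (7339.0/86164) × 360° = 30.66°.
Equatorial spacing = 30.66 × 111.3 km/° = 3413 km.
At 8° latitude, spacing = 3413 × cos(8°) = 3380 km.

3380 km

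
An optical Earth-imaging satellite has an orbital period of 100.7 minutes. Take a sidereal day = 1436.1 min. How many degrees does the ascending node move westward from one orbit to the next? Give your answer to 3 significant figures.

25.2°

T = 100.7 min = 6042.0 s.
During one orbit Earth rotates (6042.0 / 86166) × 360° = 25.24°.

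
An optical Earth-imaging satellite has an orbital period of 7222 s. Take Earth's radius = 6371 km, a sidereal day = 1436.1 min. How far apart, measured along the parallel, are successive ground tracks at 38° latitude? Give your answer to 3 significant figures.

Node shift per orbit = (7222.0/86166) × 360° = 30.17°.
Equatorial spacing = 30.17 × 111.2 km/° = 3355 km.
At 38° latitude, spacing = 3355 × cos(38°) = 2644 km.

2640 km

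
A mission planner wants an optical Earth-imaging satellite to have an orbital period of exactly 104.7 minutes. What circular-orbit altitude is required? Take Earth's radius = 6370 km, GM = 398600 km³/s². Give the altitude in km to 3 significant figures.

T = 104.7 min = 6282.0 s.
From T = 2π√(a³/μ): a = (μ T²/4π²)^(1/3) = (398600 × 6282.0² / 4π²)^(1/3) = 7359 km.
Altitude h = a − R = 7359 − 6370 = 989 km.

989 km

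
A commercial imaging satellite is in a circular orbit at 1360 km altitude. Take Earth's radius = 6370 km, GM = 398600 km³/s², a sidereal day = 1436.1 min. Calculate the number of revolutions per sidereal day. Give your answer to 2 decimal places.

12.74

Semi-major axis a = 6370 + 1360 = 7730 km. Period T = 2π√(a³/μ) = 2π√(7730³/398600) = 6763.6 s = 112.73 min.
Orbits per sidereal day = 86166 / 6763.6 = 12.740.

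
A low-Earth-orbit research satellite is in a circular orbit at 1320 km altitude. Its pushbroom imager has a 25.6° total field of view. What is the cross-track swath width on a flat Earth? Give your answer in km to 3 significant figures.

600 km

Half-angle = 25.6°/2 = 12.8°.
Swath width ≈ 2h·tan(θ/2) = 2 × 1320 × tan(12.8°) = 599.8 km.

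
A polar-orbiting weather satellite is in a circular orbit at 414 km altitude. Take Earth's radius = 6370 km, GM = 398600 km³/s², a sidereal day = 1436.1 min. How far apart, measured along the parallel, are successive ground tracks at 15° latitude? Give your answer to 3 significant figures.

2490 km

Semi-major axis a = 6370 + 414 = 6784 km. Period T = 2π√(a³/μ) = 2π√(6784³/398600) = 5560.8 s = 92.68 min.
Node shift per orbit = (5560.8/86166) × 360° = 23.23°.
Equatorial spacing = 23.23 × 111.2 km/° = 2583 km.
At 15° latitude, spacing = 2583 × cos(15°) = 2495 km.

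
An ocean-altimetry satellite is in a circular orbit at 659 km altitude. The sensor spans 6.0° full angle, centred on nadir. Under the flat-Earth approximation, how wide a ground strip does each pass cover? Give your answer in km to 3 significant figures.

Half-angle = 6.0°/2 = 3°.
Swath width ≈ 2h·tan(θ/2) = 2 × 659 × tan(3°) = 69.1 km.

69.1 km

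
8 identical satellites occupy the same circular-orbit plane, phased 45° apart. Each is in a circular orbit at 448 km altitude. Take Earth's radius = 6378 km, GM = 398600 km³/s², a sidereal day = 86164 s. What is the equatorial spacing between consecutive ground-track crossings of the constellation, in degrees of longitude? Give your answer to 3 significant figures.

Semi-major axis a = 6378 + 448 = 6826 km. Period T = 2π√(a³/μ) = 2π√(6826³/398600) = 5612.6 s = 93.54 min.
Single-satellite node shift = (5612.6/86164) × 360° = 23.45°.
With 8 satellites evenly phased, successive equator crossings are 23.45/8 = 2.931° apart.

2.93°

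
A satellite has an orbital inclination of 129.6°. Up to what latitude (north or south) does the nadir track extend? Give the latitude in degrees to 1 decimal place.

50.4°

Retrograde orbit: the ground track reaches ±(180° − i) = ±(180 − 129.6) = ±50.4°.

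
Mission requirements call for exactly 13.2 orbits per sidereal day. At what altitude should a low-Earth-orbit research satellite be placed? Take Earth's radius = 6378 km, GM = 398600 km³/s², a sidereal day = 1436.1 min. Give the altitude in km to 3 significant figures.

1170 km

Required period T = 86166 / 13.2 = 6527.7 s.
From T = 2π√(a³/μ): a = (μ T²/4π²)^(1/3) = (398600 × 6527.7² / 4π²)^(1/3) = 7549 km.
Altitude h = a − R = 7549 − 6378 = 1171 km.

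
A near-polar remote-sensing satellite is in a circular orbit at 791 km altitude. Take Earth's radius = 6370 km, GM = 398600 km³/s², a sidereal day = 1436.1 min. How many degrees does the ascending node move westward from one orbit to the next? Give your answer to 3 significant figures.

Semi-major axis a = 6370 + 791 = 7161 km. Period T = 2π√(a³/μ) = 2π√(7161³/398600) = 6030.8 s = 100.51 min.
During one orbit Earth rotates (6030.8 / 86166) × 360° = 25.20°.

25.2°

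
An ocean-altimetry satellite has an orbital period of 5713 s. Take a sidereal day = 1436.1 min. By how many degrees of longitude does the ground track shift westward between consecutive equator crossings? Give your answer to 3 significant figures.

During one orbit Earth rotates (5713.0 / 86166) × 360° = 23.87°.

23.9°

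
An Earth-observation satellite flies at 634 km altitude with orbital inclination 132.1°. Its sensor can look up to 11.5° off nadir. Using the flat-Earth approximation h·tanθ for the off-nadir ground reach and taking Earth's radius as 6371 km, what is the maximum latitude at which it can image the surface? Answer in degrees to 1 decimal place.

Retrograde orbit: the ground track reaches ±(180° − i) = ±(180 − 132.1) = ±47.9°.
Sensor half-swath on the ground ≈ 634·tan(11.5°) = 129 km = 1.16° of latitude.
Maximum observable latitude ≈ 47.9 + 1.16 = 49.1°.

49.1°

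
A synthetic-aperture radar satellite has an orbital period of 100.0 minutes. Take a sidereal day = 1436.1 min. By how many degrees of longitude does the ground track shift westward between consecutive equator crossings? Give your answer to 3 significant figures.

25.1°

T = 100.0 min = 6000.0 s.
During one orbit Earth rotates (6000.0 / 86166) × 360° = 25.07°.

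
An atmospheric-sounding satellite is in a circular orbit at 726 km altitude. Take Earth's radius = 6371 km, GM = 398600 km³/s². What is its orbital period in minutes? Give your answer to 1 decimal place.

99.2 min

Semi-major axis a = 6371 + 726 = 7097 km. Period T = 2π√(a³/μ) = 2π√(7097³/398600) = 5950.1 s = 99.17 min.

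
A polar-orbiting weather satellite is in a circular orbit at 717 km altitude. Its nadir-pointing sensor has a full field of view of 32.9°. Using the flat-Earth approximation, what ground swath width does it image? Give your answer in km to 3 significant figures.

Half-angle = 32.9°/2 = 16.45°.
Swath width ≈ 2h·tan(θ/2) = 2 × 717 × tan(16.45°) = 423.4 km.

423 km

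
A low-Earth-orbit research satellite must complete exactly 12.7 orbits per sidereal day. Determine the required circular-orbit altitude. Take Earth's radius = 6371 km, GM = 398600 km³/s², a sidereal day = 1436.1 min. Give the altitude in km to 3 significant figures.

Required period T = 86166 / 12.7 = 6784.7 s.
From T = 2π√(a³/μ): a = (μ T²/4π²)^(1/3) = (398600 × 6784.7² / 4π²)^(1/3) = 7746 km.
Altitude h = a − R = 7746 − 6371 = 1375 km.

1380 km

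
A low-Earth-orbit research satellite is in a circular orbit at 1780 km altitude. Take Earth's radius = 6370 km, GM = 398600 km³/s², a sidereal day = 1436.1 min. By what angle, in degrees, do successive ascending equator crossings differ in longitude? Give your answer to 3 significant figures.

30.6°

Semi-major axis a = 6370 + 1780 = 8150 km. Period T = 2π√(a³/μ) = 2π√(8150³/398600) = 7322.3 s = 122.04 min.
During one orbit Earth rotates (7322.3 / 86166) × 360° = 30.59°.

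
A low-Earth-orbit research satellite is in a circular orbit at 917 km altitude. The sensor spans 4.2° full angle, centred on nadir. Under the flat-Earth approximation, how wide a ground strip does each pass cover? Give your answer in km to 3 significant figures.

67.2 km

Half-angle = 4.2°/2 = 2.1°.
Swath width ≈ 2h·tan(θ/2) = 2 × 917 × tan(2.1°) = 67.2 km.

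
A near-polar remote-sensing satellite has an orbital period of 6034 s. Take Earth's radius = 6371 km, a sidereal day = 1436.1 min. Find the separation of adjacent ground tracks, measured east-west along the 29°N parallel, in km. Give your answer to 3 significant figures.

Node shift per orbit = (6034.0/86166) × 360° = 25.21°.
Equatorial spacing = 25.21 × 111.2 km/° = 2803 km.
At 29° latitude, spacing = 2803 × cos(29°) = 2452 km.

2450 km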